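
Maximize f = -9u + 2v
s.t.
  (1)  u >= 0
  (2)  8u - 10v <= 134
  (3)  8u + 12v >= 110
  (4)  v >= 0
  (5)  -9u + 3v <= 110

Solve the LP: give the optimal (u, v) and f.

The feasible region is unbounded (it extends along (5, 4), (1, 3)), but f strictly decreases along every unbounded feasible direction, so there is no improving ray and the maximum is attained at a vertex.

The binding constraints are u = 0 and -9u + 3v = 110.
Solving simultaneously gives u = 0, v = 110/3.

u = 0, v = 110/3, maximum f = 220/3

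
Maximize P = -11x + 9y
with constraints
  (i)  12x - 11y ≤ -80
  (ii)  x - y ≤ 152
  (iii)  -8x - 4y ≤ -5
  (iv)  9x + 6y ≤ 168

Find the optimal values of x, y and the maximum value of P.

x = -107/2, y = 433/4, maximum P = 6251/4

Feasible corners and P = -11x + 9y:
  (-265/136, 175/34) → P = 9215/136
  (8, 16) → P = 56
  (-107/2, 433/4) → P = 6251/4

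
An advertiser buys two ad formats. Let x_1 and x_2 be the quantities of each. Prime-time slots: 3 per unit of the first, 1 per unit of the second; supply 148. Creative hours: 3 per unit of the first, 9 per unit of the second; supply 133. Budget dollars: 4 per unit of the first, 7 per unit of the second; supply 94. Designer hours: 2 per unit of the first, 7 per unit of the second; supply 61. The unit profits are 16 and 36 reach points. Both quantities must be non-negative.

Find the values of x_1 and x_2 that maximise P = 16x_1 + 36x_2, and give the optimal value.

x_1 = 33/2, x_2 = 4, maximum P = 408

The optimum lies where 4x_1 + 7x_2 = 94 and 2x_1 + 7x_2 = 61.
Solving simultaneously gives x_1 = 33/2, x_2 = 4.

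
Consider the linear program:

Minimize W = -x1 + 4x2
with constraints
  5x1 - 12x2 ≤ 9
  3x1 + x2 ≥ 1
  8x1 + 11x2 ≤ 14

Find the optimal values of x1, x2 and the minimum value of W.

Corner points and W = -x1 + 4x2:
  (21/41, -22/41) → W = -109/41
  (267/151, -2/151) → W = -275/151
  (-3/25, 34/25) → W = 139/25

The optimum lies where 5x1 - 12x2 = 9 and 3x1 + x2 = 1.
Solving simultaneously gives x1 = 21/41, x2 = -22/41.

x1 = 21/41, x2 = -22/41, minimum W = -109/41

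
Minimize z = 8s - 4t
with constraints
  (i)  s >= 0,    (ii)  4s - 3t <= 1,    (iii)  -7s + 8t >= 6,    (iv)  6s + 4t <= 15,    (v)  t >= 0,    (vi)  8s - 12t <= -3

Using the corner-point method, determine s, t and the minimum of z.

Vertices and z = 8s - 4t:
  (0, 3/4) → z = -3
  (0, 15/4) → z = -15
  (24/19, 141/76) → z = 51/19

s = 0, t = 15/4, minimum z = -15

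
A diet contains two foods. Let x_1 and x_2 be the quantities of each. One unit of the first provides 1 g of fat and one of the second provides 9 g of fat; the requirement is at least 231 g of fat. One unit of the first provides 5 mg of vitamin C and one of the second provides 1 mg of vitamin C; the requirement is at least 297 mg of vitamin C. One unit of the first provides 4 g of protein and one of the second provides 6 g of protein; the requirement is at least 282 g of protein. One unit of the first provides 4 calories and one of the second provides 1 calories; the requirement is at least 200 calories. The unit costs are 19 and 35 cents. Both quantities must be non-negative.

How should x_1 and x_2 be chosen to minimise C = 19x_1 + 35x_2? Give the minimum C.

Corner points and C = 19x_1 + 35x_2:
  (0, 297) → C = 10395
  (231, 0) → C = 4389
  (111/2, 39/2) → C = 1737
The feasible region is unbounded (it extends along (0, 1), (1, 0)), but C strictly increases along every unbounded feasible direction, so there is no improving ray and the minimum is attained at a vertex.

x_1 = 111/2, x_2 = 39/2, minimum C = 1737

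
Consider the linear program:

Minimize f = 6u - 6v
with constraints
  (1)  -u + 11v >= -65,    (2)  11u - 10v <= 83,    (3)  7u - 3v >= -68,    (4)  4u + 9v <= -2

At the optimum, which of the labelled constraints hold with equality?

(3) and (4)

Feasible corners and f = 6u - 6v:
  (263/111, -632/111) → f = 1790/37
  (-943/74, -523/74) → f = -1260/37
  (727/139, -354/139) → f = 6486/139
  (-206/25, 86/25) → f = -1752/25

The minimum is at (-206/25, 86/25). Substituting into each constraint, equality holds for (3) and (4); the remaining constraints have slack.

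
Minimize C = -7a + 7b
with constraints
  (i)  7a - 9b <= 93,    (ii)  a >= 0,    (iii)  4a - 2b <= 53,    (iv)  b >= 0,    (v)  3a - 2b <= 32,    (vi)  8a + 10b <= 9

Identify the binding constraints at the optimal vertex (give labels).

(iv) and (vi)

Extreme points and C = -7a + 7b:
  (0, 0) → C = 0
  (0, 9/10) → C = 63/10
  (9/8, 0) → C = -63/8

The minimum is at (9/8, 0). Substituting into each constraint, equality holds for (iv) and (vi); the remaining constraints have slack.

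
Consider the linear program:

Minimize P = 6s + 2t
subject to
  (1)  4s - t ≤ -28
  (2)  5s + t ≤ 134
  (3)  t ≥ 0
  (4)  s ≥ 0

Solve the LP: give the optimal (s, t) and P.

s = 0, t = 28, minimum P = 56

Feasible corners and P = 6s + 2t:
  (106/9, 676/9) → P = 1988/9
  (0, 28) → P = 56
  (0, 134) → P = 268

The optimum lies where 4s - t = -28 and s = 0.
Solving simultaneously gives s = 0, t = 28.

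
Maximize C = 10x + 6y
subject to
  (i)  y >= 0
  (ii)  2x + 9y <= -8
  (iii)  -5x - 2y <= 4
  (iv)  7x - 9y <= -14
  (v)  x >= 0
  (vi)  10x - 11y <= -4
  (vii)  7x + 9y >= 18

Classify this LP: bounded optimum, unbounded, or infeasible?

The boundaries 7x - 9y = -14 and 10x - 11y = -4 meet at (118/13, 112/13), but that point violates 2x + 9y ≤ -8. Every candidate vertex is excluded by some other constraint, so the feasible region is empty.

infeasible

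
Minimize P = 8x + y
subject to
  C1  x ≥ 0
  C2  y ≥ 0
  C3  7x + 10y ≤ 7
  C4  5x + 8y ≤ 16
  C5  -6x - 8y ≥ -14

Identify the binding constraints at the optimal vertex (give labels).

Corner points and P = 8x + y:
  (0, 0) → P = 0
  (0, 7/10) → P = 7/10
  (1, 0) → P = 8

The minimum is at (0, 0). Substituting into each constraint, equality holds for C1 and C2; the remaining constraints have slack.

C1 and C2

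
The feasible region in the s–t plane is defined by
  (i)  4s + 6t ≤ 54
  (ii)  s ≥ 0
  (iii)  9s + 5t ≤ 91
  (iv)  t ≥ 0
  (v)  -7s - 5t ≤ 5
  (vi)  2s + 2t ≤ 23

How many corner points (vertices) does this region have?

The feasible vertices (each the meet of two boundaries and inside every other half-plane) are:
  (0, 9)
  (15/2, 4)
  (0, 0)
  (91/9, 0)
  (67/8, 25/8)

5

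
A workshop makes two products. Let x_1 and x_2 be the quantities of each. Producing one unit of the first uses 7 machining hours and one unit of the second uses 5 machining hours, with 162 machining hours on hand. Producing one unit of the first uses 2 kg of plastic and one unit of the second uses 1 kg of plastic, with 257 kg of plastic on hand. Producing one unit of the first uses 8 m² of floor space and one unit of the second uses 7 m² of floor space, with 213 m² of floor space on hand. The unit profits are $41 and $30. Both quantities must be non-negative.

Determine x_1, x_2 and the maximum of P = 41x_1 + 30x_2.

x_1 = 23/3, x_2 = 65/3, maximum P = 2893/3

Feasible corners and P = 41x_1 + 30x_2:
  (0, 0) → P = 0
  (0, 213/7) → P = 6390/7
  (162/7, 0) → P = 6642/7
  (23/3, 65/3) → P = 2893/3

At the optimal vertex, 7x_1 + 5x_2 = 162 and 8x_1 + 7x_2 = 213.
Solving simultaneously gives x_1 = 23/3, x_2 = 65/3.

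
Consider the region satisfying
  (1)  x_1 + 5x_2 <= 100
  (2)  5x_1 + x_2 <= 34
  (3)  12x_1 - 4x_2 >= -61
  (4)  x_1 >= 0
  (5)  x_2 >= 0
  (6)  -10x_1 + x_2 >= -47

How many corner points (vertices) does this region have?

Intersecting each pair of boundary lines and keeping only the points that satisfy every inequality leaves:
  (35/12, 233/12)
  (95/64, 1261/64)
  (27/5, 7)
  (0, 61/4)
  (0, 0)
  (47/10, 0)

6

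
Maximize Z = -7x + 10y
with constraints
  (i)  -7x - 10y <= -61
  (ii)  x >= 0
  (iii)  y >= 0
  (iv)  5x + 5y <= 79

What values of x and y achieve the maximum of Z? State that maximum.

x = 0, y = 79/5, maximum Z = 158

Vertices and Z = -7x + 10y:
  (0, 61/10) → Z = 61
  (61/7, 0) → Z = -61
  (0, 79/5) → Z = 158
  (79/5, 0) → Z = -553/5

The optimum lies where x = 0 and 5x + 5y = 79.
Solving simultaneously gives x = 0, y = 79/5.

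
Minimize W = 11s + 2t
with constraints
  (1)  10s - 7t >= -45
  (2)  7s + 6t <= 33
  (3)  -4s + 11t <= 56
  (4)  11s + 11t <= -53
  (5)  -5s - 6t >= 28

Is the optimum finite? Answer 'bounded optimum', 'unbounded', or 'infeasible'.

From the feasible point (-466/95, -11/19), moving in the direction (-7, -10) keeps every constraint satisfied while W decreases without bound.

unbounded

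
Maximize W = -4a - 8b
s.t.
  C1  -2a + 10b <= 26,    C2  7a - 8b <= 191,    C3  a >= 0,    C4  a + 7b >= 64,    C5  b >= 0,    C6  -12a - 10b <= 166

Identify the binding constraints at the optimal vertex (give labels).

C1 and C4

Corner points and W = -4a - 8b:
  (353/9, 94/9) → W = -2164/9
  (229/12, 77/12) → W = -383/3
  (1849/57, 257/57) → W = -9452/57

The maximum is at (229/12, 77/12). Substituting into each constraint, equality holds for C1 and C4; the remaining constraints have slack.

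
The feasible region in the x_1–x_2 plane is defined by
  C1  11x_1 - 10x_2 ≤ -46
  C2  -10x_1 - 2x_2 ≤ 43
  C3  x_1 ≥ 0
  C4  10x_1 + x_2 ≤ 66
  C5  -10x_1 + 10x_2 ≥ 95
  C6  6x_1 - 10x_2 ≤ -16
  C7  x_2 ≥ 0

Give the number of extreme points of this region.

Of the 21 pairwise boundary intersections, those satisfying every inequality are:
  (0, 66)
  (0, 19/2)
  (113/22, 161/11)

3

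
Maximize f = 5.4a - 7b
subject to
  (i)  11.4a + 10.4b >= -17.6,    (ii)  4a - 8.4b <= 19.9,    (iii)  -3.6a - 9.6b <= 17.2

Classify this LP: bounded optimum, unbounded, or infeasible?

From the feasible point (31/225, -553/300), moving in the direction (8.4, 4) keeps every constraint satisfied while f increases without bound.

unbounded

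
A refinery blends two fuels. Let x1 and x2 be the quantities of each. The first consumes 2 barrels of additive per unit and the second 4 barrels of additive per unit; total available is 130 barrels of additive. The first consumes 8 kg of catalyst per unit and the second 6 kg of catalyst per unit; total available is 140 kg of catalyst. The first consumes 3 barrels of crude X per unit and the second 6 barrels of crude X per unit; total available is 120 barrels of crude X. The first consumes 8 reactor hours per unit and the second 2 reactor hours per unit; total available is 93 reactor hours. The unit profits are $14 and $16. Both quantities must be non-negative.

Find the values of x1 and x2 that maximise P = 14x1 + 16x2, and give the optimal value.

x1 = 4, x2 = 18, maximum P = 344

The binding constraints are 8x1 + 6x2 = 140 and 3x1 + 6x2 = 120.
Solving simultaneously gives x1 = 4, x2 = 18.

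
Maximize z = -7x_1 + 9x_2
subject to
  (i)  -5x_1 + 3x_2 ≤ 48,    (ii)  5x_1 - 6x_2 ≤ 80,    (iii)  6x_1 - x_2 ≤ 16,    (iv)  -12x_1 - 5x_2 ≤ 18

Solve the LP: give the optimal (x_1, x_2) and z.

x_1 = 96/13, x_2 = 368/13, maximum z = 2640/13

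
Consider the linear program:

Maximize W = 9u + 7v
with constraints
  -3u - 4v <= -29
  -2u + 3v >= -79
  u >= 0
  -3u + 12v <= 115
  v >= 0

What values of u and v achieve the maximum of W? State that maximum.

The binding constraints are -2u + 3v = -79 and -3u + 12v = 115.
Solving simultaneously gives u = 431/5, v = 467/15.

u = 431/5, v = 467/15, maximum W = 14906/15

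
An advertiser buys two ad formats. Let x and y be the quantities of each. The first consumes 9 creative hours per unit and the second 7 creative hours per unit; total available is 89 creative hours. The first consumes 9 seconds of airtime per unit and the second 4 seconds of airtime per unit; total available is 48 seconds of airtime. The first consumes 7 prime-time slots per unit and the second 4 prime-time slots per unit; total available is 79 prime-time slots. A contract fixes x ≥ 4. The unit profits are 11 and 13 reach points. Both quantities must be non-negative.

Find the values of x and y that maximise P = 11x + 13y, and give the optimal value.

x = 4, y = 3, maximum P = 83

Corner points and P = 11x + 13y:
  (16/3, 0) → P = 176/3
  (4, 0) → P = 44
  (4, 3) → P = 83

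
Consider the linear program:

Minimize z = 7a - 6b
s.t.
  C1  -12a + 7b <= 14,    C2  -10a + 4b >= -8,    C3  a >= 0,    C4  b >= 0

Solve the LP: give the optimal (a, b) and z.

a = 56/11, b = 118/11, minimum z = -316/11

Feasible corners and z = 7a - 6b:
  (56/11, 118/11) → z = -316/11
  (0, 2) → z = -12
  (4/5, 0) → z = 28/5
  (0, 0) → z = 0

At the optimal vertex, -12a + 7b = 14 and -10a + 4b = -8.
Solving simultaneously gives a = 56/11, b = 118/11.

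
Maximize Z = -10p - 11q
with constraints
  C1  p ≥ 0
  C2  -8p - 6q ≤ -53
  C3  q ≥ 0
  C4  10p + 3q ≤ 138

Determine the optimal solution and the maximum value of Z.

p = 53/8, q = 0, maximum Z = -265/4

Corner points and Z = -10p - 11q:
  (0, 53/6) → Z = -583/6
  (0, 46) → Z = -506
  (53/8, 0) → Z = -265/4
  (69/5, 0) → Z = -138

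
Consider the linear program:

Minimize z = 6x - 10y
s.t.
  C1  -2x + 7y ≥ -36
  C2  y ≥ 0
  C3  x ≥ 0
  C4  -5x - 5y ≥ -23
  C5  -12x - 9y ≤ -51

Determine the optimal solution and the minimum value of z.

x = 16/5, y = 7/5, minimum z = 26/5

Feasible corners and z = 6x - 10y:
  (23/5, 0) → z = 138/5
  (17/4, 0) → z = 51/2
  (16/5, 7/5) → z = 26/5

At the optimal vertex, -5x - 5y = -23 and -12x - 9y = -51.
Solving simultaneously gives x = 16/5, y = 7/5.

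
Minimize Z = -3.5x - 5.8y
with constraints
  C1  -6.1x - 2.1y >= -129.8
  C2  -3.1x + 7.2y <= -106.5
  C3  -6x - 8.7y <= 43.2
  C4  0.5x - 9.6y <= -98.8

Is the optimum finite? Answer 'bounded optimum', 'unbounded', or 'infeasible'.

The boundaries -6.1x - 2.1y = -129.8 and -3.1x + 7.2y = -106.5 meet at (38607/1681, -24727/5043), but that point violates 0.5x - 9.6y ≤ -98.8. Every candidate vertex is excluded by some other constraint, so the feasible region is empty.

infeasible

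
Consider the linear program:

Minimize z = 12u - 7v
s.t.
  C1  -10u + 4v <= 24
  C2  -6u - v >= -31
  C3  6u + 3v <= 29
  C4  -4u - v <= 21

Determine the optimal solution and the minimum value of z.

Extreme points and z = 12u - 7v:
  (22/27, 217/27) → z = -1255/27
  (-54/13, -57/13) → z = -249/13
  (16/3, -1) → z = 71
  (26, -125) → z = 1187

The optimum lies where -10u + 4v = 24 and 6u + 3v = 29.
Solving simultaneously gives u = 22/27, v = 217/27.

u = 22/27, v = 217/27, minimum z = -1255/27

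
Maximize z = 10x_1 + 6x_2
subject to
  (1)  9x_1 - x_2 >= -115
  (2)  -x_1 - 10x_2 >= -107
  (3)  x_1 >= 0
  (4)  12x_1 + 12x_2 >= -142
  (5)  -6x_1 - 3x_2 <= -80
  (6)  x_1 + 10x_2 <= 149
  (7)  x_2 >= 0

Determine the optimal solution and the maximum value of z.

x_1 = 107, x_2 = 0, maximum z = 1070

Extreme points and z = 10x_1 + 6x_2:
  (479/57, 562/57) → z = 8162/57
  (107, 0) → z = 1070
  (40/3, 0) → z = 400/3

At the optimal vertex, -x_1 - 10x_2 = -107 and x_2 = 0.
Solving simultaneously gives x_1 = 107, x_2 = 0.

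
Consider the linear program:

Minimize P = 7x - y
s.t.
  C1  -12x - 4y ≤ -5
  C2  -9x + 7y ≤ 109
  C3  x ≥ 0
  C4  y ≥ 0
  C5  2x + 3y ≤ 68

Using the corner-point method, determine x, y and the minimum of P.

Vertices and P = 7x - y:
  (0, 5/4) → P = -5/4
  (5/12, 0) → P = 35/12
  (0, 109/7) → P = -109/7
  (149/41, 830/41) → P = 213/41
  (34, 0) → P = 238

x = 0, y = 109/7, minimum P = -109/7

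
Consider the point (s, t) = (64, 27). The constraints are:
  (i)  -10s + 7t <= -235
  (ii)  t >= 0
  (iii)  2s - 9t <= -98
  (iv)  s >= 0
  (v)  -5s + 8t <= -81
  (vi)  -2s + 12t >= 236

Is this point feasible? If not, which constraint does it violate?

Constraint (vi): -2s + 12t = 196, which is not ≥ 236. All other constraints are satisfied.

not feasible — violates (vi)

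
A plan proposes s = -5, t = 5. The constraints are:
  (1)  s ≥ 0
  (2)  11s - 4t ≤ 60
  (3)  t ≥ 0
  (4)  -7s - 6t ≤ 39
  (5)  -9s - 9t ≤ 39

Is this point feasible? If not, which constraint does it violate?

Constraint (1): s = -5, which is not ≥ 0. All other constraints are satisfied.

not feasible — violates (1)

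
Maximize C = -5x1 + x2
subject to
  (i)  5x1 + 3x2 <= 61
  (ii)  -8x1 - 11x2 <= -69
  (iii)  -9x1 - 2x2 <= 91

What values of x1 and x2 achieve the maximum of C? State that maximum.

Vertices and C = -5x1 + x2:
  (464/31, -143/31) → C = -2463/31
  (-395/17, 1004/17) → C = 2979/17
  (-1139/83, 1349/83) → C = 7044/83

The binding constraints are 5x1 + 3x2 = 61 and -9x1 - 2x2 = 91.
Solving simultaneously gives x1 = -395/17, x2 = 1004/17.

x1 = -395/17, x2 = 1004/17, maximum C = 2979/17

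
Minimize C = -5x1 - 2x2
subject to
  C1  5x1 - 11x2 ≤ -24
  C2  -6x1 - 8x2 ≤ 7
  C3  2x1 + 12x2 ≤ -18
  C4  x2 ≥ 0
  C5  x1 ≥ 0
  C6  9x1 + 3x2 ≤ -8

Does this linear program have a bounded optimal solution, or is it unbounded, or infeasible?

infeasible

The boundaries x1 = 0 and 9x1 + 3x2 = -8 meet at (0, -8/3), but that point violates 5x1 - 11x2 ≤ -24. Every candidate vertex is excluded by some other constraint, so the feasible region is empty.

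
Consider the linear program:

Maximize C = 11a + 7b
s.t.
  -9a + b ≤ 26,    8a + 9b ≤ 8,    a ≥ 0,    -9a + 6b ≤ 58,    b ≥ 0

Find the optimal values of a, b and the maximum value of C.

a = 1, b = 0, maximum C = 11

Extreme points and C = 11a + 7b:
  (0, 8/9) → C = 56/9
  (1, 0) → C = 11
  (0, 0) → C = 0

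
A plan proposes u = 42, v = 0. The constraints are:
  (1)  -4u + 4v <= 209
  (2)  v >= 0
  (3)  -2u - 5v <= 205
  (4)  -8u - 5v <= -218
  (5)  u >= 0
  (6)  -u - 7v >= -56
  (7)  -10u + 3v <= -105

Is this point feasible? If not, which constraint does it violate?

feasible

(1): -168 ≤ 209 ✓
(2): 0 ≥ 0 ✓
(3): -84 ≤ 205 ✓
(4): -336 ≤ -218 ✓
(5): 42 ≥ 0 ✓
(6): -42 ≥ -56 ✓
(7): -420 ≤ -105 ✓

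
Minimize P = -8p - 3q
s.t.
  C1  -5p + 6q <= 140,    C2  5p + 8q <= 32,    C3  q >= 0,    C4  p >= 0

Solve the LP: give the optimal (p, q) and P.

p = 32/5, q = 0, minimum P = -256/5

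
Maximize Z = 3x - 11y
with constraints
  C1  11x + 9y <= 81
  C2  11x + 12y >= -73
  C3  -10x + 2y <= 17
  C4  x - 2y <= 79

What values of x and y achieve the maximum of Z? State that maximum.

x = 401/17, y = -471/17, maximum Z = 6384/17

Corner points and Z = 3x - 11y:
  (9/112, 997/112) → Z = -2735/28
  (873/31, -788/31) → Z = 11287/31
  (-175/71, -543/142) → Z = 4923/142
  (401/17, -471/17) → Z = 6384/17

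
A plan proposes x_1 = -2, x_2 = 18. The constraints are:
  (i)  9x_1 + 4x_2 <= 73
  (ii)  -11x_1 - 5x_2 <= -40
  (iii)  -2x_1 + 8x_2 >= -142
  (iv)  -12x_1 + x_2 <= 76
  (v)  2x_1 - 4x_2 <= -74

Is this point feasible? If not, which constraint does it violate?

feasible

(i): 54 ≤ 73 ✓
(ii): -68 ≤ -40 ✓
(iii): 148 ≥ -142 ✓
(iv): 42 ≤ 76 ✓
(v): -76 ≤ -74 ✓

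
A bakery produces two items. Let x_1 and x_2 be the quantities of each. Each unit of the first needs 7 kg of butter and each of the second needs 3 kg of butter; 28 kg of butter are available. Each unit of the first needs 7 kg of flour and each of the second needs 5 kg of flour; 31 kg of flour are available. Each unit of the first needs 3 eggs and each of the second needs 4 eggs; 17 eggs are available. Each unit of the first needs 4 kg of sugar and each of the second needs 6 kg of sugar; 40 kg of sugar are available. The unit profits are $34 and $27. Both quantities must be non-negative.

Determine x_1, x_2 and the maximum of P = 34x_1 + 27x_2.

x_1 = 3, x_2 = 2, maximum P = 156

Corner points and P = 34x_1 + 27x_2:
  (0, 0) → P = 0
  (0, 17/4) → P = 459/4
  (4, 0) → P = 136
  (47/14, 3/2) → P = 2165/14
  (3, 2) → P = 156

At the optimal vertex, 7x_1 + 5x_2 = 31 and 3x_1 + 4x_2 = 17.
Solving simultaneously gives x_1 = 3, x_2 = 2.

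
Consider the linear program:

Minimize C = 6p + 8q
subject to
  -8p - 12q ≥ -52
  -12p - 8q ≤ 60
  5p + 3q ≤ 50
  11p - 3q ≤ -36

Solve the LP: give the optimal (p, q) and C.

The optimum lies where -12p - 8q = 60 and 11p - 3q = -36.
Solving simultaneously gives p = -117/31, q = -57/31.

p = -117/31, q = -57/31, minimum C = -1158/31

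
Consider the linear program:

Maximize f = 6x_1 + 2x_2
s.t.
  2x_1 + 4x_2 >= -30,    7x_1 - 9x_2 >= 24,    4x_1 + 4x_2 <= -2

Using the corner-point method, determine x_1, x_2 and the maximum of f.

x_1 = 14, x_2 = -29/2, maximum f = 55

Vertices and f = 6x_1 + 2x_2:
  (-87/23, -129/23) → f = -780/23
  (14, -29/2) → f = 55
  (39/32, -55/32) → f = 31/8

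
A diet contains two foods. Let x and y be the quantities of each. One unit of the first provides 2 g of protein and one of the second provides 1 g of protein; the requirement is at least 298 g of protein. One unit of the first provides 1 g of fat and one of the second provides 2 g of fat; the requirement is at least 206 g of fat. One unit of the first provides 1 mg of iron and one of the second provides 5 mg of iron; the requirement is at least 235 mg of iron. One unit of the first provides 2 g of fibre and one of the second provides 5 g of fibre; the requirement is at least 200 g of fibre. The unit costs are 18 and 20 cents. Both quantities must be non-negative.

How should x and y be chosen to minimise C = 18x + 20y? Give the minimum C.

x = 130, y = 38, minimum C = 3100

Extreme points and C = 18x + 20y:
  (0, 298) → C = 5960
  (235, 0) → C = 4230
  (130, 38) → C = 3100
  (560/3, 29/3) → C = 10660/3
The feasible region is unbounded (it extends along (0, 1), (1, 0)), but C strictly increases along every unbounded feasible direction, so there is no improving ray and the minimum is attained at a vertex.

At the optimal vertex, 2x + y = 298 and x + 2y = 206.
Solving simultaneously gives x = 130, y = 38.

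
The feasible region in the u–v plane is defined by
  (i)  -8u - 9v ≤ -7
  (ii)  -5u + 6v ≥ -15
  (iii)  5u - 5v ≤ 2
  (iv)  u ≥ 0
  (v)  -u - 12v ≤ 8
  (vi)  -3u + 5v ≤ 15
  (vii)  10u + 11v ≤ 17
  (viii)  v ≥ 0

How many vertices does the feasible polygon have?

The feasible vertices (each the meet of two boundaries and inside every other half-plane) are:
  (53/85, 19/85)
  (0, 7/9)
  (107/105, 13/21)
  (0, 17/11)

4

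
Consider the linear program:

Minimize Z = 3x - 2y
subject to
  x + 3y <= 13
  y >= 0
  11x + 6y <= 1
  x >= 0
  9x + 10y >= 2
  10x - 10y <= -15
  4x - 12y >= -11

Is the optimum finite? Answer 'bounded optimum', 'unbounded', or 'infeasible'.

infeasible

The boundaries 10x - 10y = -15 and 4x - 12y = -11 meet at (-7/8, 5/8), but that point violates x ≥ 0. Every candidate vertex is excluded by some other constraint, so the feasible region is empty.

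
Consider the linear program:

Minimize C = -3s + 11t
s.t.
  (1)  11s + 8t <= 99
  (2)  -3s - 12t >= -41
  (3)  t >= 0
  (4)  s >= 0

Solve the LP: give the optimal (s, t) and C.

Vertices and C = -3s + 11t:
  (215/27, 77/54) → C = -443/54
  (9, 0) → C = -27
  (0, 41/12) → C = 451/12
  (0, 0) → C = 0

s = 9, t = 0, minimum C = -27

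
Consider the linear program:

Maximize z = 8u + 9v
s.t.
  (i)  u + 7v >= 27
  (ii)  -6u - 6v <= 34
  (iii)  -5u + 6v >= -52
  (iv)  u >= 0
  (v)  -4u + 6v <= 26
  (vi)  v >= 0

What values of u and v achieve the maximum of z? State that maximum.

The binding constraints are -5u + 6v = -52 and -4u + 6v = 26.
Solving simultaneously gives u = 78, v = 169/3.

u = 78, v = 169/3, maximum z = 1131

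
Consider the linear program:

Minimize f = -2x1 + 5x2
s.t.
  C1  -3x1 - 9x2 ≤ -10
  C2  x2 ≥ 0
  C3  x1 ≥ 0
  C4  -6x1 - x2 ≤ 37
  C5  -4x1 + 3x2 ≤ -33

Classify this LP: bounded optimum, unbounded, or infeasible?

unbounded

From the feasible point (33/4, 0), moving in the direction (1, 0) keeps every constraint satisfied while f decreases without bound.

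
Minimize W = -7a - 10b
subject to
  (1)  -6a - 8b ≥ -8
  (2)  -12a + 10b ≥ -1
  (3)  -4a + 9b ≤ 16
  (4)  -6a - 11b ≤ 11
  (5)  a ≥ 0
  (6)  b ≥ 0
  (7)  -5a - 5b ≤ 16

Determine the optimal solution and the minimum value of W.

At the optimal vertex, -6a - 8b = -8 and a = 0.
Solving simultaneously gives a = 0, b = 1.

a = 0, b = 1, minimum W = -10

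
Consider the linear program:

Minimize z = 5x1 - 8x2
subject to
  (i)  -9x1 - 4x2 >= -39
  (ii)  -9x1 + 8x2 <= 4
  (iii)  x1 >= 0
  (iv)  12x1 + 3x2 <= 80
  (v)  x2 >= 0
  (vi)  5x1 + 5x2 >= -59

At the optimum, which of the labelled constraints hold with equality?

Extreme points and z = 5x1 - 8x2:
  (74/27, 43/12) → z = -404/27
  (13/3, 0) → z = 65/3
  (0, 1/2) → z = -4
  (0, 0) → z = 0

The minimum is at (74/27, 43/12). Substituting into each constraint, equality holds for (i) and (ii); the remaining constraints have slack.

(i) and (ii)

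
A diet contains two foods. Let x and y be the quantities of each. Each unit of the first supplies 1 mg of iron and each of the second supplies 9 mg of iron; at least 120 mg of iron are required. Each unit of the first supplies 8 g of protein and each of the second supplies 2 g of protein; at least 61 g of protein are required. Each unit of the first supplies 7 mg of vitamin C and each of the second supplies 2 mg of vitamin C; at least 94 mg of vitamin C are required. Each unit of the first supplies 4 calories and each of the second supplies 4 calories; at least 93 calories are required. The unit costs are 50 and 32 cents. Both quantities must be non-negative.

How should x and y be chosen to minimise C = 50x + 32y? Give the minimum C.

Extreme points and C = 50x + 32y:
  (0, 47) → C = 1504
  (120, 0) → C = 6000
  (357/32, 387/32) → C = 15117/16
  (19/2, 55/4) → C = 915
The feasible region is unbounded (it extends along (0, 1), (1, 0)), but C strictly increases along every unbounded feasible direction, so there is no improving ray and the minimum is attained at a vertex.

The binding constraints are 7x + 2y = 94 and 4x + 4y = 93.
Solving simultaneously gives x = 19/2, y = 55/4.

x = 19/2, y = 55/4, minimum C = 915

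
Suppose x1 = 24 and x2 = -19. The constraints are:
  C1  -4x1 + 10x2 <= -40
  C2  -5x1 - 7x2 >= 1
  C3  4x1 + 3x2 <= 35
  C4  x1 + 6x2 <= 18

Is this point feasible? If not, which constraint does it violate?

Constraint C3: 4x1 + 3x2 = 39, which is not ≤ 35. All other constraints are satisfied.

not feasible — violates C3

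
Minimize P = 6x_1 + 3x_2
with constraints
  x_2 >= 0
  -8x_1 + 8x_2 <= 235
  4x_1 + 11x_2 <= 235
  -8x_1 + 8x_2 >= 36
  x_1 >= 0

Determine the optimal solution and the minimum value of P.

x_1 = 0, x_2 = 9/2, minimum P = 27/2

At the optimal vertex, -8x_1 + 8x_2 = 36 and x_1 = 0.
Solving simultaneously gives x_1 = 0, x_2 = 9/2.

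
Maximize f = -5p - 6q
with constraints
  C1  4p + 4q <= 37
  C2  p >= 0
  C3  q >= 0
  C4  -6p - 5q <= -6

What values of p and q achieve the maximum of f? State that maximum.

At the optimal vertex, q = 0 and -6p - 5q = -6.
Solving simultaneously gives p = 1, q = 0.

p = 1, q = 0, maximum f = -5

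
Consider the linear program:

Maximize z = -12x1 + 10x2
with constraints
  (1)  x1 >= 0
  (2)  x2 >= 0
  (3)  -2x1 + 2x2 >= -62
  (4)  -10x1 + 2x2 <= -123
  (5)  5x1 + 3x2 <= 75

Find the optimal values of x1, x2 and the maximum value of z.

At the optimal vertex, -10x1 + 2x2 = -123 and 5x1 + 3x2 = 75.
Solving simultaneously gives x1 = 519/40, x2 = 27/8.

x1 = 519/40, x2 = 27/8, maximum z = -2439/20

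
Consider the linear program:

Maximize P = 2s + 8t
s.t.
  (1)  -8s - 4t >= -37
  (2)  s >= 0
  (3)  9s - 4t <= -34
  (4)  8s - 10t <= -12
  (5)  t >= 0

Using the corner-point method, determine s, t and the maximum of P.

s = 0, t = 37/4, maximum P = 74

Corner points and P = 2s + 8t:
  (0, 37/4) → P = 74
  (3/17, 605/68) → P = 1216/17
  (0, 17/2) → P = 68

At the optimal vertex, -8s - 4t = -37 and s = 0.
Solving simultaneously gives s = 0, t = 37/4.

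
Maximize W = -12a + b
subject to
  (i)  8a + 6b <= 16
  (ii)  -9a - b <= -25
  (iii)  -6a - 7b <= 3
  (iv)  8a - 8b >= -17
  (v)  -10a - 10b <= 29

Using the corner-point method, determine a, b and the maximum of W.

a = 67/23, b = -28/23, maximum W = -832/23

Extreme points and W = -12a + b:
  (67/23, -28/23) → W = -832/23
  (13/2, -6) → W = -84
  (178/57, -59/19) → W = -771/19

At the optimal vertex, 8a + 6b = 16 and -9a - b = -25.
Solving simultaneously gives a = 67/23, b = -28/23.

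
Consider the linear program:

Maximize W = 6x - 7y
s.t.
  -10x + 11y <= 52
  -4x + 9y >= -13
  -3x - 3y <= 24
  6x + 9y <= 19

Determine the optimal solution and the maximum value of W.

x = 16/5, y = -1/45, maximum W = 871/45

Extreme points and W = 6x - 7y:
  (-20/3, -4/3) → W = -92/3
  (-259/156, 251/78) → W = -1267/39
  (-59/13, -45/13) → W = -3
  (16/5, -1/45) → W = 871/45

At the optimal vertex, -4x + 9y = -13 and 6x + 9y = 19.
Solving simultaneously gives x = 16/5, y = -1/45.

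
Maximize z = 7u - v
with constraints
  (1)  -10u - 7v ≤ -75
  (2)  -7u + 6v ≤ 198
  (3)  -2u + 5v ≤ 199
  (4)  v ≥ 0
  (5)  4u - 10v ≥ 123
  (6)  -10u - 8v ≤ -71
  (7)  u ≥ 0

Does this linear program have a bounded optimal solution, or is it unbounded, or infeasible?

From the feasible point (123/4, 0), moving in the direction (10, 4) keeps every constraint satisfied while z increases without bound.

unbounded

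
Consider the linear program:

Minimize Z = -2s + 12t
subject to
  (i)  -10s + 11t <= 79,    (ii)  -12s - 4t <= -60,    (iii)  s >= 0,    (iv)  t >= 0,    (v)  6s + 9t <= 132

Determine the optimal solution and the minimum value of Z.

Vertices and Z = -2s + 12t:
  (2, 9) → Z = 104
  (19/4, 23/2) → Z = 257/2
  (5, 0) → Z = -10
  (22, 0) → Z = -44

The optimum lies where t = 0 and 6s + 9t = 132.
Solving simultaneously gives s = 22, t = 0.

s = 22, t = 0, minimum Z = -44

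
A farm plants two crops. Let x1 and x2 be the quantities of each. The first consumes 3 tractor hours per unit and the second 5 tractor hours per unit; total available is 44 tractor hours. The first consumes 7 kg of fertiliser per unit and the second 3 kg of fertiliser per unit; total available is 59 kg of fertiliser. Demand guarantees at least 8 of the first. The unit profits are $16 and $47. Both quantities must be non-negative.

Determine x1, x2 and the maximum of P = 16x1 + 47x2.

Vertices and P = 16x1 + 47x2:
  (59/7, 0) → P = 944/7
  (8, 0) → P = 128
  (8, 1) → P = 175

At the optimal vertex, 7x1 + 3x2 = 59 and x1 = 8.
Solving simultaneously gives x1 = 8, x2 = 1.

x1 = 8, x2 = 1, maximum P = 175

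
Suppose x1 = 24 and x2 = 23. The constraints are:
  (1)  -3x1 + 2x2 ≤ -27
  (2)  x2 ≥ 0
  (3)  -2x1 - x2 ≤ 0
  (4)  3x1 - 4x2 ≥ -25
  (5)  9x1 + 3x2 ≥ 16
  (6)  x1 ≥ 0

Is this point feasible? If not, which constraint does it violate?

not feasible — violates (1)

Constraint (1): -3x1 + 2x2 = -26, which is not ≤ -27. All other constraints are satisfied.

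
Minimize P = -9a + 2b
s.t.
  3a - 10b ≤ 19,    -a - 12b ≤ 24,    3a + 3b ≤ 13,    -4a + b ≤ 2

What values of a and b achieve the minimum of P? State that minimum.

a = 187/39, b = -6/13, minimum P = -573/13

Feasible corners and P = -9a + 2b:
  (-6/23, -91/46) → P = -37/23
  (187/39, -6/13) → P = -573/13
  (-48/49, -94/49) → P = 244/49
  (7/15, 58/15) → P = 53/15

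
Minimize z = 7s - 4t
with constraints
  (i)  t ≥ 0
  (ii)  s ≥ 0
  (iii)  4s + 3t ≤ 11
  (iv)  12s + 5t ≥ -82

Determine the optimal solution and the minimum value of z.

s = 0, t = 11/3, minimum z = -44/3

Feasible corners and z = 7s - 4t:
  (0, 0) → z = 0
  (11/4, 0) → z = 77/4
  (0, 11/3) → z = -44/3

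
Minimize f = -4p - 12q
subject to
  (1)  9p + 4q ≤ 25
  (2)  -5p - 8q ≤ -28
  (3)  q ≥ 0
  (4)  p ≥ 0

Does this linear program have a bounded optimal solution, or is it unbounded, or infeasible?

bounded optimum

Feasible corners and f = -4p - 12q:
  (22/13, 127/52) → f = -469/13
  (0, 25/4) → f = -75
  (0, 7/2) → f = -42
The feasible region has finitely many vertices and no improving ray; the minimum is -75 at (0, 25/4).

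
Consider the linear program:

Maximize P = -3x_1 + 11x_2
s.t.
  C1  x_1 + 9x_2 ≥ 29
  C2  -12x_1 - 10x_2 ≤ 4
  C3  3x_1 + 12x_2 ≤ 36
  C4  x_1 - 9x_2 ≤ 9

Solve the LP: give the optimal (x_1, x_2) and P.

Corner points and P = -3x_1 + 11x_2:
  (-163/49, 176/49) → P = 2425/49
  (-8/5, 17/5) → P = 211/5
  (-68/19, 74/19) → P = 1018/19

x_1 = -68/19, x_2 = 74/19, maximum P = 1018/19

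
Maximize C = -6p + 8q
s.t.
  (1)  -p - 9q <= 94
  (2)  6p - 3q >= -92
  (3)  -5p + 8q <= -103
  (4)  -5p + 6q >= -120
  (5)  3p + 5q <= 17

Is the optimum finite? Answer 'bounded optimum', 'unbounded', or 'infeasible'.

Feasible corners and C = -6p + 8q:
  (175/53, -573/53) → C = -5634/53
  (172/17, -590/51) → C = -7816/51
  (93/7, -32/7) → C = -814/7
  (702/43, -275/43) → C = -6412/43
The feasible region has finitely many vertices and no improving ray; the maximum is -5634/53 at (175/53, -573/53).

bounded optimum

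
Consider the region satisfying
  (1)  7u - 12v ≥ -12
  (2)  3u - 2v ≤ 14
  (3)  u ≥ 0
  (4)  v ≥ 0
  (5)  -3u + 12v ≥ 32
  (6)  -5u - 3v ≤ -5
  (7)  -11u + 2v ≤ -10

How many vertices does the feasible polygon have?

3

Pairwise boundary intersections that survive every other constraint:
  (96/11, 67/11)
  (5, 47/12)
  (116/15, 23/5)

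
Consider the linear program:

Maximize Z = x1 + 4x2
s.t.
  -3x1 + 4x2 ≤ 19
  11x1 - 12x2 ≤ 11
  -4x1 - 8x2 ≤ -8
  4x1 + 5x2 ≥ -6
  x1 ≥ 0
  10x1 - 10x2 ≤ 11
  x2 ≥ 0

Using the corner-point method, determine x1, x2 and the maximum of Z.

x1 = 117/5, x2 = 223/10, maximum Z = 563/5

Vertices and Z = x1 + 4x2:
  (0, 19/4) → Z = 19
  (117/5, 223/10) → Z = 563/5
  (23/17, 11/34) → Z = 45/17
  (11/5, 11/10) → Z = 33/5
  (0, 1) → Z = 4

The binding constraints are -3x1 + 4x2 = 19 and 10x1 - 10x2 = 11.
Solving simultaneously gives x1 = 117/5, x2 = 223/10.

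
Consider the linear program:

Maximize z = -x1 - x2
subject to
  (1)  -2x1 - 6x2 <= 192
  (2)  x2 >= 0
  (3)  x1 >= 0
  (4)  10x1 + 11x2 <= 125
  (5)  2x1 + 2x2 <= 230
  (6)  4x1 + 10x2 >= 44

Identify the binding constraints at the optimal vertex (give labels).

Vertices and z = -x1 - x2:
  (25/2, 0) → z = -25/2
  (11, 0) → z = -11
  (0, 125/11) → z = -125/11
  (0, 22/5) → z = -22/5

The maximum is at (0, 22/5). Substituting into each constraint, equality holds for (3) and (6); the remaining constraints have slack.

(3) and (6)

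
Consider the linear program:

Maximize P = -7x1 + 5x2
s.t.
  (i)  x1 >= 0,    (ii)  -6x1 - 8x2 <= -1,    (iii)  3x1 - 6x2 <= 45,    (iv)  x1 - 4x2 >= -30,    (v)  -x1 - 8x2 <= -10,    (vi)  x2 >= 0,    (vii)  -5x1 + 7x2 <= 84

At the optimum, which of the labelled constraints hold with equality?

Feasible corners and P = -7x1 + 5x2:
  (0, 15/2) → P = 75/2
  (0, 5/4) → P = 25/4
  (60, 45/2) → P = -615/2
  (15, 0) → P = -105
  (10, 0) → P = -70

The maximum is at (0, 15/2). Substituting into each constraint, equality holds for (i) and (iv); the remaining constraints have slack.

(i) and (iv)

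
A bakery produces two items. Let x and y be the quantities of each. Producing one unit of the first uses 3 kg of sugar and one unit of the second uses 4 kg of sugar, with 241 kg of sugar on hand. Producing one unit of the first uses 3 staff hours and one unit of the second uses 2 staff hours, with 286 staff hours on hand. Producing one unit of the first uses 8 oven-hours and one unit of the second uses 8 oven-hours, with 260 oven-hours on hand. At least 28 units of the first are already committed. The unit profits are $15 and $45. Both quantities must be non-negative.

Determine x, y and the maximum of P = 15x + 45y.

Corner points and P = 15x + 45y:
  (65/2, 0) → P = 975/2
  (28, 0) → P = 420
  (28, 9/2) → P = 1245/2

At the optimal vertex, 8x + 8y = 260 and x = 28.
Solving simultaneously gives x = 28, y = 9/2.

x = 28, y = 9/2, maximum P = 1245/2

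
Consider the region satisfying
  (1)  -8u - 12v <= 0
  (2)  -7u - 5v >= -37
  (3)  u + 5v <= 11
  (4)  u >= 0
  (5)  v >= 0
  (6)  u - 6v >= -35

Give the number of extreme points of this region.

4

Pairwise boundary intersections that survive every other constraint:
  (0, 0)
  (13/3, 4/3)
  (37/7, 0)
  (0, 11/5)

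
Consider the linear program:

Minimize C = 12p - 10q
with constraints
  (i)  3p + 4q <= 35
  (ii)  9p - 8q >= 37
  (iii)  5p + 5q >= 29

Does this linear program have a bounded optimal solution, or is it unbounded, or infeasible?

Corner points and C = 12p - 10q:
  (107/15, 17/5) → C = 258/5
  (417/85, 76/85) → C = 4244/85
The feasible region has finitely many vertices and no improving ray; the minimum is 4244/85 at (417/85, 76/85).

bounded optimum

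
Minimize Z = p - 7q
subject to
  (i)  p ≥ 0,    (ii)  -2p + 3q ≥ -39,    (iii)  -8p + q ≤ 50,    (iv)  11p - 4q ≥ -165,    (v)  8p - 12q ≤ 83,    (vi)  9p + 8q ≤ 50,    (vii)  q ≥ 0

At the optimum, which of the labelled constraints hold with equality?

(i) and (vi)

Feasible corners and Z = p - 7q:
  (0, 25/4) → Z = -175/4
  (0, 0) → Z = 0
  (50/9, 0) → Z = 50/9

The minimum is at (0, 25/4). Substituting into each constraint, equality holds for (i) and (vi); the remaining constraints have slack.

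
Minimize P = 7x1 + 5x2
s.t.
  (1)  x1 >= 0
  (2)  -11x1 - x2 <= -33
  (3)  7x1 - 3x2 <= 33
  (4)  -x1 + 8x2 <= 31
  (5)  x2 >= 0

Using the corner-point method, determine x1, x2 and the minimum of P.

x1 = 3, x2 = 0, minimum P = 21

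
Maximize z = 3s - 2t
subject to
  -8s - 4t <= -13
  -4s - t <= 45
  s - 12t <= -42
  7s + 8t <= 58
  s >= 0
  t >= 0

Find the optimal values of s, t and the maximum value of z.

s = 90/23, t = 88/23, maximum z = 94/23

Extreme points and z = 3s - 2t:
  (90/23, 88/23) → z = 94/23
  (0, 7/2) → z = -7
  (0, 29/4) → z = -29/2

At the optimal vertex, s - 12t = -42 and 7s + 8t = 58.
Solving simultaneously gives s = 90/23, t = 88/23.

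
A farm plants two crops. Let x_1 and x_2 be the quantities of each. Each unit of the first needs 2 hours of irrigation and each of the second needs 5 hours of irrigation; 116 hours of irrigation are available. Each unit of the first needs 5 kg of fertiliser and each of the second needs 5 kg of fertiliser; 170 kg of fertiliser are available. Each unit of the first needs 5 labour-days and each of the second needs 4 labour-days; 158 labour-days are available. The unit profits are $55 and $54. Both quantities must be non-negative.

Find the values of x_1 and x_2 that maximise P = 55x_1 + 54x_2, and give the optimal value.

The optimum lies where 5x_1 + 5x_2 = 170 and 5x_1 + 4x_2 = 158.
Solving simultaneously gives x_1 = 22, x_2 = 12.

x_1 = 22, x_2 = 12, maximum P = 1858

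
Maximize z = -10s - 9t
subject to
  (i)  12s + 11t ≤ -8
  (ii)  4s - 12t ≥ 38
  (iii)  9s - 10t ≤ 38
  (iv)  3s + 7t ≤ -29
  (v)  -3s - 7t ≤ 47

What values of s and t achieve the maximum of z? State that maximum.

Corner points and z = -10s - 9t:
  (-41/32, -115/32) → z = 1445/32
  (-149/32, -151/32) → z = 2849/32
  (-8/31, -125/31) → z = 1205/31
  (-68/31, -179/31) → z = 2291/31

The binding constraints are 4s - 12t = 38 and -3s - 7t = 47.
Solving simultaneously gives s = -149/32, t = -151/32.

s = -149/32, t = -151/32, maximum z = 2849/32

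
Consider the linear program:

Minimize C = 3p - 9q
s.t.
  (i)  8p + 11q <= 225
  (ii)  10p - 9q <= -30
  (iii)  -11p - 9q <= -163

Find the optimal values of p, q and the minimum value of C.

p = -232/49, q = 1171/49, minimum C = -1605/7

Vertices and C = 3p - 9q:
  (1695/182, 1245/91) → C = -2475/26
  (-232/49, 1171/49) → C = -1605/7
  (19/3, 280/27) → C = -223/3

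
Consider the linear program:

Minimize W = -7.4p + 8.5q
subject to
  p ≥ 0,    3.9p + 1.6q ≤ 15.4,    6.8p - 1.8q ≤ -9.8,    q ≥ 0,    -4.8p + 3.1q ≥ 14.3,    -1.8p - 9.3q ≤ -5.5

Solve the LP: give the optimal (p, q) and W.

p = 0, q = 49/9, minimum W = 833/18

At the optimal vertex, p = 0 and 6.8p - 1.8q = -9.8.
Solving simultaneously gives p = 0, q = 49/9.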